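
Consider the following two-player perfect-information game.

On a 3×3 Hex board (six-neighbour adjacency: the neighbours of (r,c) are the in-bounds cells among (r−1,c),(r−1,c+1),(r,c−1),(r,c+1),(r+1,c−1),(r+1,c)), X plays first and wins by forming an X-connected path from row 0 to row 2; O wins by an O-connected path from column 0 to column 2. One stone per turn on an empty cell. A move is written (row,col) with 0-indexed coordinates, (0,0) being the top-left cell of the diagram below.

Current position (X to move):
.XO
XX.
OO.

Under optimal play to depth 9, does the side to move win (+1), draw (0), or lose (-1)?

value(.XO/XX./OO., X) = -1

ply 1, X at .XO/XX./OO. | (0,0)=-1→XXO/XX./OO.*; (1,2)=-1→.XO/XXX/OO.; (2,2)=-1→.XO/XX./OOX
ply 2, O at XXO/XX./OO. | (1,2)=+1→XXO/XXO/OO.*; (2,2)=+1→XXO/XX./OOO
ply 3: XXO/XXO/OO. is terminal -1 (X); from .XO/XX./OO. depth 9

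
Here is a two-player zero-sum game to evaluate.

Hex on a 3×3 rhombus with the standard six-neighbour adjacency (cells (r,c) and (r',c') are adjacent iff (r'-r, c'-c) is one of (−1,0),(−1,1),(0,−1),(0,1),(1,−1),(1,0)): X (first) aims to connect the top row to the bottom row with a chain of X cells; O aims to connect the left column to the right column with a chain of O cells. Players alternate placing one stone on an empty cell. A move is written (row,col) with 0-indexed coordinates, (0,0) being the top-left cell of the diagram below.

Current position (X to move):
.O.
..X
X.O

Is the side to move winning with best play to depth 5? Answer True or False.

[.O./..X/X.O] X move#1: (0,0):+1/XO./..X/X.O*, (0,2):+1/.OX/..X/X.O, (1,0):+1/.O./X.X/X.O, (1,1):-1/.O./.XX/X.O, (2,1):-1/.O./..X/XXO
[XO./..X/X.O] O move#2: (0,2):-1/XOO/..X/X.O*, (1,0):-1/XO./O.X/X.O, (1,1):-1/XO./.OX/X.O, (2,1):-1/XO./..X/XOO
[XOO/..X/X.O] X move#3: (1,0):+1/XOO/X.X/X.O*, (1,1):-1/XOO/.XX/X.O, (2,1):-1/XOO/..X/XXO
[XOO/X.X/X.O] end (terminal -1, O#4); searched .O./..X/X.O to 5

X winning at [.O./..X/X.O]: True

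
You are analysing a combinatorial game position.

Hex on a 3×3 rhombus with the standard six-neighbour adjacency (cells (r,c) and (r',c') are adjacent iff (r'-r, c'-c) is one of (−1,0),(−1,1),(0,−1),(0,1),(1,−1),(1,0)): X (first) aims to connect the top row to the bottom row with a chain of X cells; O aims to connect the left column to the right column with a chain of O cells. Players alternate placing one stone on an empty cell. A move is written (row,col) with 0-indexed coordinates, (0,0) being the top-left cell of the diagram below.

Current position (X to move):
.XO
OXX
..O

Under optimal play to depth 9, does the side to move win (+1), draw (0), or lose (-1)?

value(.XO/OXX/..O, X) = +1

p1 X@[.XO/OXX/..O]: (0,0)[XXO/OXX/..O]+1* (2,0)[.XO/OXX/X.O]+1 (2,1)[.XO/OXX/.XO]+1
p2 O@[XXO/OXX/..O]: (2,0)[XXO/OXX/O.O]-1* (2,1)[XXO/OXX/.OO]-1
p3 X@[XXO/OXX/O.O]: (2,1)[XXO/OXX/OXO]+1*
p4 O@[XXO/OXX/OXO] terminal -1; root [.XO/OXX/..O] d9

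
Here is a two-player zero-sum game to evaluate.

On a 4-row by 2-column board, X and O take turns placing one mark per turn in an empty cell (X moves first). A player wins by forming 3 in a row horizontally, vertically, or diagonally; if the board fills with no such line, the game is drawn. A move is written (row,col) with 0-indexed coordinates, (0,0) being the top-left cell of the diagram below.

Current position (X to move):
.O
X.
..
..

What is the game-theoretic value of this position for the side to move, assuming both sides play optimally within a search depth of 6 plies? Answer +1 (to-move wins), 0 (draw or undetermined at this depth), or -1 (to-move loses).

value(.O/X./../.., X) = +1

p1 X@[.O/X./../..]: (0,0)[XO/X./../..]+0 (1,1)[.O/XX/../..]+0 (2,0)[.O/X./X./..]+1* (2,1)[.O/X./.X/..]+0 (3,0)[.O/X./../X.]+0 (3,1)[.O/X./../.X]+0
p2 O@[.O/X./X./..]: (0,0)[OO/X./X./..]-1* (1,1)[.O/XO/X./..]-1 (2,1)[.O/X./XO/..]-1 (3,0)[.O/X./X./O.]-1 (3,1)[.O/X./X./.O]-1
p3 X@[OO/X./X./..]: (1,1)[OO/XX/X./..]+0 (2,1)[OO/X./XX/..]+0 (3,0)[OO/X./X./X.]+1* (3,1)[OO/X./X./.X]+0
p4 O@[OO/X./X./X.] terminal -1; root [.O/X./../..] d6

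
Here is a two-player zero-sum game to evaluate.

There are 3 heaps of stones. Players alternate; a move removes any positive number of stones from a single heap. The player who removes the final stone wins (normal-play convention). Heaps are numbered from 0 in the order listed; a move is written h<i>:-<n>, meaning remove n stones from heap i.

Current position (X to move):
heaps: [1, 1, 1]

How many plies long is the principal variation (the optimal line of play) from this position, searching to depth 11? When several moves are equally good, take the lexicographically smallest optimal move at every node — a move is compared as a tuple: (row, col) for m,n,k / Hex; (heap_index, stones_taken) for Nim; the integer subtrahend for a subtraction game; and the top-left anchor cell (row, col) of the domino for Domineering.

p1 X@[(1,1,1)]: h0:-1[(0,1,1)]+1* h1:-1[(1,0,1)]+1 h2:-1[(1,1,0)]+1
p2 O@[(0,1,1)]: h1:-1[(0,0,1)]-1* h2:-1[(0,1,0)]-1
p3 X@[(0,0,1)]: h2:-1[(0,0,0)]+1*
p4 O@[(0,0,0)] terminal -1; root [(1,1,1)] d11

PV length from [(1,1,1)]: 3 plies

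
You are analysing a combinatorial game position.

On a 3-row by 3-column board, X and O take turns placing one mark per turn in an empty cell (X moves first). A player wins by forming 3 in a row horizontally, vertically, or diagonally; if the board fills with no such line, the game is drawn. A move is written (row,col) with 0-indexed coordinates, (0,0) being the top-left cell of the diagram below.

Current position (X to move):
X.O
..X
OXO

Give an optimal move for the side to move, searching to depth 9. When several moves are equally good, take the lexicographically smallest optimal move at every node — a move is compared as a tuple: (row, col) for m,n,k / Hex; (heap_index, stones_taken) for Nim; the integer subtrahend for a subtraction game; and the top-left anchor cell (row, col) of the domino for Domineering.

[X.O/..X/OXO] X move#1: (0,1):-1/XXO/..X/OXO, (1,0):-1/X.O/X.X/OXO, (1,1):+1/X.O/.XX/OXO*
[X.O/.XX/OXO] O move#2: (0,1):-1/XOO/.XX/OXO*, (1,0):-1/X.O/OXX/OXO
[XOO/.XX/OXO] X move#3: (1,0):+1/XOO/XXX/OXO*
[XOO/XXX/OXO] end (terminal -1, O#4); searched X.O/..X/OXO to 9

X's best at [X.O/..X/OXO]: (1,1)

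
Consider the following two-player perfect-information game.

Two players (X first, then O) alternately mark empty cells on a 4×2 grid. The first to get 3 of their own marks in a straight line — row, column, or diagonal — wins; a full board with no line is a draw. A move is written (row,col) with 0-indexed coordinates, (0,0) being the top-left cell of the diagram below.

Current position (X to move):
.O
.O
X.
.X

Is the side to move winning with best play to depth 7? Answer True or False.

ply 1, X at .O/.O/X./.X | (0,0)=-1→XO/.O/X./.X; (1,0)=-1→.O/XO/X./.X; (2,1)=+0→.O/.O/XX/.X*; (3,0)=-1→.O/.O/X./XX
ply 2, O at .O/.O/XX/.X | (0,0)=+0→OO/.O/XX/.X*; (1,0)=+0→.O/OO/XX/.X; (3,0)=+0→.O/.O/XX/OX
ply 3, X at OO/.O/XX/.X | (1,0)=+0→OO/XO/XX/.X*; (3,0)=+0→OO/.O/XX/XX
ply 4, O at OO/XO/XX/.X | (3,0)=+0→OO/XO/XX/OX*
ply 5: OO/XO/XX/OX is terminal +0 (X); from .O/.O/X./.X depth 7

X winning at [.O/.O/X./.X]: False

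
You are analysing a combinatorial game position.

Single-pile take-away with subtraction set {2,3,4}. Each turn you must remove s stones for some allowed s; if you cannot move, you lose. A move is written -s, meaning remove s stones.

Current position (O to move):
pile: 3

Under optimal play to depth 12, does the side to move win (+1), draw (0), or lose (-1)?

p1 O@[3]: -2[1]+1* -3[0]+1
p2 X@[1] terminal -1; root [3] d12

value(3, O) = +1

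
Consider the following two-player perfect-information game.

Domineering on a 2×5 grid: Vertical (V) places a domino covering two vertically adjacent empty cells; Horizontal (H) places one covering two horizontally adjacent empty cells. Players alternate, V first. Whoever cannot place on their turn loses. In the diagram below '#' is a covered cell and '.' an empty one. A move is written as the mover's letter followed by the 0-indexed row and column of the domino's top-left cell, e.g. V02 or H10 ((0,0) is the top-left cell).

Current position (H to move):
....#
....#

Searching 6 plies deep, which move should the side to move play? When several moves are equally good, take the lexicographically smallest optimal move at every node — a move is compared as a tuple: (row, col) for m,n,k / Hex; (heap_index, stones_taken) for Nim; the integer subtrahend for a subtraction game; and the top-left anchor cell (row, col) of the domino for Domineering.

p1 H@[....#/....#]: H00[##..#/....#]-1 H01[.##.#/....#]+1* H02[..###/....#]-1 H10[....#/##..#]-1 H11[....#/.##.#]+1 H12[....#/..###]-1
p2 V@[.##.#/....#]: V00[###.#/#...#]-1* V03[.####/...##]-1
p3 H@[###.#/#...#]: H11[###.#/###.#]-1 H12[###.#/#.###]+1*
p4 V@[###.#/#.###] terminal -1; root [....#/....#] d6

H's best at [....#/....#]: H01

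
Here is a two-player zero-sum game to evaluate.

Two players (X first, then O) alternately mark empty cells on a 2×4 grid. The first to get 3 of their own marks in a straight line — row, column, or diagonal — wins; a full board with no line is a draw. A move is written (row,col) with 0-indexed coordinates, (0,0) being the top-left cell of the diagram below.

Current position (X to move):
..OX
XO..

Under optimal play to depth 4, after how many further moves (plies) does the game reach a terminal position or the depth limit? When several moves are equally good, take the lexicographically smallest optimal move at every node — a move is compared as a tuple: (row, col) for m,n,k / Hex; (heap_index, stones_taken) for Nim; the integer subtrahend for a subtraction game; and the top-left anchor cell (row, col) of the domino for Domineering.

PV length from [..OX/XO..]: 4 plies

[..OX/XO..] X move#1: (0,0):+0/X.OX/XO..*, (0,1):+0/.XOX/XO.., (1,2):+0/..OX/XOX., (1,3):+0/..OX/XO.X
[X.OX/XO..] O move#2: (0,1):+0/XOOX/XO..*, (1,2):+0/X.OX/XOO., (1,3):+0/X.OX/XO.O
[XOOX/XO..] X move#3: (1,2):+0/XOOX/XOX.*, (1,3):+0/XOOX/XO.X
[XOOX/XOX.] O move#4: (1,3):+0/XOOX/XOXO*
[XOOX/XOXO] end (terminal +0, X#5); searched ..OX/XO.. to 4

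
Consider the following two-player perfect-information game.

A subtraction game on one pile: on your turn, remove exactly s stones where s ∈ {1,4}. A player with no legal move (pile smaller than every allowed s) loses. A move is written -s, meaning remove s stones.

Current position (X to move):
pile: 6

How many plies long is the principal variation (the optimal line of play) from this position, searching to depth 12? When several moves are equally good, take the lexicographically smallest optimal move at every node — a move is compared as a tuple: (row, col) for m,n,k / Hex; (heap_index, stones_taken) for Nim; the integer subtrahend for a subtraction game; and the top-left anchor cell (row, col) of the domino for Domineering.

p1 X@[6]: -1[5]+1* -4[2]+1
p2 O@[5]: -1[4]-1* -4[1]-1
p3 X@[4]: -1[3]-1 -4[0]+1*
p4 O@[0] terminal -1; root [6] d12

PV length from [6]: 3 plies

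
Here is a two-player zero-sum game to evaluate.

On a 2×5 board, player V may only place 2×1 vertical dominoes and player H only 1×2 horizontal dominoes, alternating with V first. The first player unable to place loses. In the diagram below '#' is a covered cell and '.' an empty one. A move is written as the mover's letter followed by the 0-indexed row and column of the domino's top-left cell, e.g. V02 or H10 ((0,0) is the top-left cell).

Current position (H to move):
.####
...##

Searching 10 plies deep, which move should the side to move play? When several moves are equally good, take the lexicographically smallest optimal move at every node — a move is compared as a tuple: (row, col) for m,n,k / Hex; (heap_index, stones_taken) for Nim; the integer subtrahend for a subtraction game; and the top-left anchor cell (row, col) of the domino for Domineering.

H's best at [.####/...##]: H10

ply 1, H at .####/...## | H10=+1→.####/##.##*; H11=-1→.####/.####
ply 2: .####/##.## is terminal -1 (V); from .####/...## depth 10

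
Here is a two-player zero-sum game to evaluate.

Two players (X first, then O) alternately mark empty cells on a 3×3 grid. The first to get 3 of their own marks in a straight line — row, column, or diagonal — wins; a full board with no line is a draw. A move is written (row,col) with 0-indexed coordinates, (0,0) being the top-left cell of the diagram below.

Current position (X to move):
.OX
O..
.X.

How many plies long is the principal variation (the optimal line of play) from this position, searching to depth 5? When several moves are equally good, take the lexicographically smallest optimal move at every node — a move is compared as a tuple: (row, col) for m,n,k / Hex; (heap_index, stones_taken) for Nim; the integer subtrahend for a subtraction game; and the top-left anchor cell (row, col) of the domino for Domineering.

PV length from [.OX/O../.X.]: 3 plies

p1 X@[.OX/O../.X.]: (0,0)[XOX/O../.X.]+0 (1,1)[.OX/OX./.X.]+0 (1,2)[.OX/O.X/.X.]+0 (2,0)[.OX/O../XX.]+1* (2,2)[.OX/O../.XX]+1
p2 O@[.OX/O../XX.]: (0,0)[OOX/O../XX.]-1* (1,1)[.OX/OO./XX.]-1 (1,2)[.OX/O.O/XX.]-1 (2,2)[.OX/O../XXO]-1
p3 X@[OOX/O../XX.]: (1,1)[OOX/OX./XX.]+1* (1,2)[OOX/O.X/XX.]+1 (2,2)[OOX/O../XXX]+1
p4 O@[OOX/OX./XX.] terminal -1; root [.OX/O../.X.] d5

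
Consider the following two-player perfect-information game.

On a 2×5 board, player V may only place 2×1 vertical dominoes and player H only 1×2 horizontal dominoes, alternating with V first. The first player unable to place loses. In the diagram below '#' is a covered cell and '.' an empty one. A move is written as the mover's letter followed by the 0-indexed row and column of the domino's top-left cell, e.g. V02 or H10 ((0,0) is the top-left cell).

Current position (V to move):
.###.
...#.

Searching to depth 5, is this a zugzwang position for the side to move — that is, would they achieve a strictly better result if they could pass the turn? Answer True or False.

ply 1, V at .###./...#. | V00=+1→####./#..#.*; V04=-1→.####/...##
ply 2, H at ####./#..#. | H11=-1→####./####.*
ply 3, V at ####./####. | V04=+1→#####/#####*
ply 4: #####/##### is terminal -1 (H); from .###./...#. depth 5
suppose V passes — search the same position with H to move:
pass> ply 1, H at .###./...#. | H10=-1→.###./##.#.*; H11=-1→.###./.###.
pass> ply 2, V at .###./##.#. | V04=+1→.####/##.##*
pass> ply 3: .####/##.## is terminal -1 (H); from .###./...#. depth 5
for V: play +1, pass +1

zugzwang(.###./...#., V) = False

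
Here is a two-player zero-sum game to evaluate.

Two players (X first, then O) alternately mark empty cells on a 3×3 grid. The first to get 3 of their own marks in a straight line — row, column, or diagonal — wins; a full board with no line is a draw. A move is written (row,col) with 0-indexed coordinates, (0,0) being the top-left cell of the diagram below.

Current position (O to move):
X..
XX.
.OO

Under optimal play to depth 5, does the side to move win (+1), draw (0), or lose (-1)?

value(X../XX./.OO, O) = +1

[X../XX./.OO] O move#1: (0,1):-1/XO./XX./.OO, (0,2):-1/X.O/XX./.OO, (1,2):-1/X../XXO/.OO, (2,0):+1/X../XX./OOO*
[X../XX./OOO] end (terminal -1, X#2); searched X../XX./.OO to 5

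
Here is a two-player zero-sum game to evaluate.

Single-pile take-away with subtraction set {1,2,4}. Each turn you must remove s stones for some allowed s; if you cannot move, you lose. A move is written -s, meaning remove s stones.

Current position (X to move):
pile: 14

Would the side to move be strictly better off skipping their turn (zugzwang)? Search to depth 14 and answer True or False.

zugzwang(14, X) = False

[14] X move#1: -1:-1/13, -2:+1/12*, -4:-1/10
[12] O move#2: -1:-1/11*, -2:-1/10, -4:-1/8
[11] X move#3: -1:-1/10, -2:+1/9*, -4:-1/7
[9] O move#4: -1:-1/8*, -2:-1/7, -4:-1/5
[8] X move#5: -1:-1/7, -2:+1/6*, -4:-1/4
[6] O move#6: -1:-1/5*, -2:-1/4, -4:-1/2
[5] X move#7: -1:-1/4, -2:+1/3*, -4:-1/1
[3] O move#8: -1:-1/2*, -2:-1/1
[2] X move#9: -1:-1/1, -2:+1/0*
[0] end (terminal -1, O#10); searched 14 to 14
suppose X passes — search the same position with O to move:
pass> [14] O move#1: -1:-1/13, -2:+1/12*, -4:-1/10
pass> [12] X move#2: -1:-1/11*, -2:-1/10, -4:-1/8
pass> [11] O move#3: -1:-1/10, -2:+1/9*, -4:-1/7
pass> [9] X move#4: -1:-1/8*, -2:-1/7, -4:-1/5
pass> [8] O move#5: -1:-1/7, -2:+1/6*, -4:-1/4
pass> [6] X move#6: -1:-1/5*, -2:-1/4, -4:-1/2
pass> [5] O move#7: -1:-1/4, -2:+1/3*, -4:-1/1
pass> [3] X move#8: -1:-1/2*, -2:-1/1
pass> [2] O move#9: -1:-1/1, -2:+1/0*
pass> [0] end (terminal -1, X#10); searched 14 to 14
for X: play +1, pass -1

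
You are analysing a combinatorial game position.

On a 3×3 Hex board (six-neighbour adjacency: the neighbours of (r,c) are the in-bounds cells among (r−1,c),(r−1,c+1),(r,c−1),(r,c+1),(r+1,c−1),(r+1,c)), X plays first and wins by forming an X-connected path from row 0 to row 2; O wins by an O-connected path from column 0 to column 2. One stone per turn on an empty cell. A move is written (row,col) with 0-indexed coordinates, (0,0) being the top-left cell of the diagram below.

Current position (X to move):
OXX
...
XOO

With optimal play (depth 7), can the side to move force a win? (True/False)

[OXX/.../XOO] X move#1: (1,0):+1/OXX/X../XOO*, (1,1):+1/OXX/.X./XOO, (1,2):+1/OXX/..X/XOO
[OXX/X../XOO] end (terminal -1, O#2); searched OXX/.../XOO to 7

X winning at [OXX/.../XOO]: True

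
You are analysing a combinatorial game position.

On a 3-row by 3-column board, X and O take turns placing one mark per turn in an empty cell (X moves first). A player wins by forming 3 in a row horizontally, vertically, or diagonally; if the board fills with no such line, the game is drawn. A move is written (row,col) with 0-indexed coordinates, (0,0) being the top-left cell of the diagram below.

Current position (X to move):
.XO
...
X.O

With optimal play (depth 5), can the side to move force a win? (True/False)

X winning at [.XO/.../X.O]: False

ply 1, X at .XO/.../X.O | (0,0)=-1→XXO/.../X.O; (1,0)=-1→.XO/X../X.O; (1,1)=-1→.XO/.X./X.O; (1,2)=+0→.XO/..X/X.O*; (2,1)=-1→.XO/.../XXO
ply 2, O at .XO/..X/X.O | (0,0)=-1→OXO/..X/X.O; (1,0)=+0→.XO/O.X/X.O*; (1,1)=+0→.XO/.OX/X.O; (2,1)=-1→.XO/..X/XOO
ply 3, X at .XO/O.X/X.O | (0,0)=+0→XXO/O.X/X.O*; (1,1)=+0→.XO/OXX/X.O; (2,1)=+0→.XO/O.X/XXO
ply 4, O at XXO/O.X/X.O | (1,1)=+0→XXO/OOX/X.O*; (2,1)=+0→XXO/O.X/XOO
ply 5, X at XXO/OOX/X.O | (2,1)=+0→XXO/OOX/XXO*
ply 6: XXO/OOX/XXO is terminal +0 (O); from .XO/.../X.O depth 5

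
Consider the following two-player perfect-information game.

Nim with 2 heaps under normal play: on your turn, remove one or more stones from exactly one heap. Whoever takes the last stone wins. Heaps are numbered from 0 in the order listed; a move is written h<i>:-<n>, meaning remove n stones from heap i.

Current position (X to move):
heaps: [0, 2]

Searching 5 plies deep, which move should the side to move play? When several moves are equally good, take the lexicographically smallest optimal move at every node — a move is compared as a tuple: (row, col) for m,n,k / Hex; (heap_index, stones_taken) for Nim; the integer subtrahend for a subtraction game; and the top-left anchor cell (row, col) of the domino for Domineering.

X's best at [(0,2)]: h1:-2

ply 1, X at (0,2) | h1:-1=-1→(0,1); h1:-2=+1→(0,0)*
ply 2: (0,0) is terminal -1 (O); from (0,2) depth 5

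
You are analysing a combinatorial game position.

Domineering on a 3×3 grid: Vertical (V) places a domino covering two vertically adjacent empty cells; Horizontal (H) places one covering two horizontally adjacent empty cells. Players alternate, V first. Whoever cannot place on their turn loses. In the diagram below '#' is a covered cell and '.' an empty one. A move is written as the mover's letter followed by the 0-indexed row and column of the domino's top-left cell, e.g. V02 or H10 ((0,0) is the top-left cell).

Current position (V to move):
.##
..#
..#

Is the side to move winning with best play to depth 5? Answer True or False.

V winning at [.##/..#/..#]: True

p1 V@[.##/..#/..#]: V00[###/#.#/..#]-1 V10[.##/#.#/#.#]+1* V11[.##/.##/.##]+1
p2 H@[.##/#.#/#.#] terminal -1; root [.##/..#/..#] d5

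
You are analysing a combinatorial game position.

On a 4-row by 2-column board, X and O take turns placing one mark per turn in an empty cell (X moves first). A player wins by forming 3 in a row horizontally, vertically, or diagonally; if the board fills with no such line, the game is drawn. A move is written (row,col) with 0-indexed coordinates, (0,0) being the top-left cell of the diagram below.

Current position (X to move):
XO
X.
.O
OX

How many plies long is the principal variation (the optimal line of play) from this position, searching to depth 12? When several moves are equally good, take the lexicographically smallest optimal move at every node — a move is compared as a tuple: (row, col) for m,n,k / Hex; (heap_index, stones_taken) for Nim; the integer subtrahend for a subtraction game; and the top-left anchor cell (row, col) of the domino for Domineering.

PV length from [XO/X./.O/OX]: 1 ply

ply 1, X at XO/X./.O/OX | (1,1)=+0→XO/XX/.O/OX; (2,0)=+1→XO/X./XO/OX*
ply 2: XO/X./XO/OX is terminal -1 (O); from XO/X./.O/OX depth 12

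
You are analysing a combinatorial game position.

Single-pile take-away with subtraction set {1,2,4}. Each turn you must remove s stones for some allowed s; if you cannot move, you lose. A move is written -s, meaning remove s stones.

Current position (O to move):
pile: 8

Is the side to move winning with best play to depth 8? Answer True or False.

O winning at [8]: True

[8] O move#1: -1:-1/7, -2:+1/6*, -4:-1/4
[6] X move#2: -1:-1/5*, -2:-1/4, -4:-1/2
[5] O move#3: -1:-1/4, -2:+1/3*, -4:-1/1
[3] X move#4: -1:-1/2*, -2:-1/1
[2] O move#5: -1:-1/1, -2:+1/0*
[0] end (terminal -1, X#6); searched 8 to 8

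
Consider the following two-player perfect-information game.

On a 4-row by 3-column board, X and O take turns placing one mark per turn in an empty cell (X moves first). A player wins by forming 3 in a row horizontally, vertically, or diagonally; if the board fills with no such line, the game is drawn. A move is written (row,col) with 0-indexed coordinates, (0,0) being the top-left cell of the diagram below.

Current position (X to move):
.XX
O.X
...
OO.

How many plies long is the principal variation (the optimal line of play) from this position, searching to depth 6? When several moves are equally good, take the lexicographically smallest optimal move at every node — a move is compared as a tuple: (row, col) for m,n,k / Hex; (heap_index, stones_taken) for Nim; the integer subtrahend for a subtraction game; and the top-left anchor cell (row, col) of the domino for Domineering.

p1 X@[.XX/O.X/.../OO.]: (0,0)[XXX/O.X/.../OO.]+1* (1,1)[.XX/OXX/.../OO.]-1 (2,0)[.XX/O.X/X../OO.]-1 (2,1)[.XX/O.X/.X./OO.]-1 (2,2)[.XX/O.X/..X/OO.]+1 (3,2)[.XX/O.X/.../OOX]-1
p2 O@[XXX/O.X/.../OO.] terminal -1; root [.XX/O.X/.../OO.] d6

PV length from [.XX/O.X/.../OO.]: 1 ply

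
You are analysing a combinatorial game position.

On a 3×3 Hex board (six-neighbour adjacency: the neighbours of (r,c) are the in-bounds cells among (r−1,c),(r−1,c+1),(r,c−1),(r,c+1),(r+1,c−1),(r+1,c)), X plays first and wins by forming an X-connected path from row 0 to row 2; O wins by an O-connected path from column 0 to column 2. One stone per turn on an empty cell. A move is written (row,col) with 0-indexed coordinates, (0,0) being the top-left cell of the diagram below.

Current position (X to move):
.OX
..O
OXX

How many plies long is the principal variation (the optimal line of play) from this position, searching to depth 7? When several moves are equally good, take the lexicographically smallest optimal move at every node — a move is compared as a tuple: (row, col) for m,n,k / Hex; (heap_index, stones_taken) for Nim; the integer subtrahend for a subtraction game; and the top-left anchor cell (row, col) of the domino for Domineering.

PV length from [.OX/..O/OXX]: 1 ply

ply 1, X at .OX/..O/OXX | (0,0)=-1→XOX/..O/OXX; (1,0)=-1→.OX/X.O/OXX; (1,1)=+1→.OX/.XO/OXX*
ply 2: .OX/.XO/OXX is terminal -1 (O); from .OX/..O/OXX depth 7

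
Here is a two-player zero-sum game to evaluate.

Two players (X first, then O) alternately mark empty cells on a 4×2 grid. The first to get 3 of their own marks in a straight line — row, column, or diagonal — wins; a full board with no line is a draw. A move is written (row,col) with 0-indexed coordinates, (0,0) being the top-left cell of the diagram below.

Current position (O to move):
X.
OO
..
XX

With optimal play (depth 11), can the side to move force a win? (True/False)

O winning at [X./OO/../XX]: False

ply 1, O at X./OO/../XX | (0,1)=+0→XO/OO/../XX*; (2,0)=+0→X./OO/O./XX; (2,1)=+0→X./OO/.O/XX
ply 2, X at XO/OO/../XX | (2,0)=-1→XO/OO/X./XX; (2,1)=+0→XO/OO/.X/XX*
ply 3, O at XO/OO/.X/XX | (2,0)=+0→XO/OO/OX/XX*
ply 4: XO/OO/OX/XX is terminal +0 (X); from X./OO/../XX depth 11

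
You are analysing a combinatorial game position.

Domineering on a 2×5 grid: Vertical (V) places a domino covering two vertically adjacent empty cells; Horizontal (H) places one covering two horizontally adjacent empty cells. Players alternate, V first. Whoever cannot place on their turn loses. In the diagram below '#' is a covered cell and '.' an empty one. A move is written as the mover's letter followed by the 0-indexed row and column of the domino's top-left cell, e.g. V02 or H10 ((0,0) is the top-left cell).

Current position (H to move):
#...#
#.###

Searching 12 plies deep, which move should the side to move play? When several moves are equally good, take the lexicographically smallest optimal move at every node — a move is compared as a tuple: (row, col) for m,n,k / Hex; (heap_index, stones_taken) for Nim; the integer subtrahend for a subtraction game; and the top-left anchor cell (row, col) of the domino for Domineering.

H's best at [#...#/#.###]: H01

ply 1, H at #...#/#.### | H01=+1→###.#/#.###*; H02=-1→#.###/#.###
ply 2: ###.#/#.### is terminal -1 (V); from #...#/#.### depth 12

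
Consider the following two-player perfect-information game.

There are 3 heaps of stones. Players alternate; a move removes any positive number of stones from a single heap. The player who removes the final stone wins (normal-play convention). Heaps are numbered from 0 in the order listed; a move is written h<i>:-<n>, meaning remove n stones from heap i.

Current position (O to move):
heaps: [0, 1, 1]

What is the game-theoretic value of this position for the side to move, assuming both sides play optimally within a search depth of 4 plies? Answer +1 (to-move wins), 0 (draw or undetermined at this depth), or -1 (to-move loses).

ply 1, O at (0,1,1) | h1:-1=-1→(0,0,1)*; h2:-1=-1→(0,1,0)
ply 2, X at (0,0,1) | h2:-1=+1→(0,0,0)*
ply 3: (0,0,0) is terminal -1 (O); from (0,1,1) depth 4

value((0,1,1), O) = -1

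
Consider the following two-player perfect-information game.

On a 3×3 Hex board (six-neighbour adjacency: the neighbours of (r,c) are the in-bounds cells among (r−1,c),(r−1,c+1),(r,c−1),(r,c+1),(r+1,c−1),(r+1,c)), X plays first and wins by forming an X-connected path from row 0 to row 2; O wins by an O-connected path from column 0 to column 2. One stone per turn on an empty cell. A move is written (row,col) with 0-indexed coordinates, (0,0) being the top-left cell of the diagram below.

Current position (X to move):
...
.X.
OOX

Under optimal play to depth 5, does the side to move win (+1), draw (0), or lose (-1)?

value(.../.X./OOX, X) = +1

ply 1, X at .../.X./OOX | (0,0)=-1→X../.X./OOX; (0,1)=-1→.X./.X./OOX; (0,2)=-1→..X/.X./OOX; (1,0)=-1→.../XX./OOX; (1,2)=+1→.../.XX/OOX*
ply 2, O at .../.XX/OOX | (0,0)=-1→O../.XX/OOX*; (0,1)=-1→.O./.XX/OOX; (0,2)=-1→..O/.XX/OOX; (1,0)=-1→.../OXX/OOX
ply 3, X at O../.XX/OOX | (0,1)=+1→OX./.XX/OOX*; (0,2)=+1→O.X/.XX/OOX; (1,0)=+1→O../XXX/OOX
ply 4: OX./.XX/OOX is terminal -1 (O); from .../.X./OOX depth 5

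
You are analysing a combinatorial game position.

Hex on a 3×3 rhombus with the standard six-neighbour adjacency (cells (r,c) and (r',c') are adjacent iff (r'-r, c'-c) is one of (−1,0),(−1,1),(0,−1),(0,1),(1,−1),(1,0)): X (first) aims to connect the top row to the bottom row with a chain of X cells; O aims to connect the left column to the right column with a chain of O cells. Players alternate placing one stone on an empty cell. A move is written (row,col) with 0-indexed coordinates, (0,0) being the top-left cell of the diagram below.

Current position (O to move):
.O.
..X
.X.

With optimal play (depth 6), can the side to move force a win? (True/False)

p1 O@[.O./..X/.X.]: (0,0)[OO./..X/.X.]-1 (0,2)[.OO/..X/.X.]+1* (1,0)[.O./O.X/.X.]-1 (1,1)[.O./.OX/.X.]-1 (2,0)[.O./..X/OX.]-1 (2,2)[.O./..X/.XO]-1
p2 X@[.OO/..X/.X.]: (0,0)[XOO/..X/.X.]-1* (1,0)[.OO/X.X/.X.]-1 (1,1)[.OO/.XX/.X.]-1 (2,0)[.OO/..X/XX.]-1 (2,2)[.OO/..X/.XX]-1
p3 O@[XOO/..X/.X.]: (1,0)[XOO/O.X/.X.]+1* (1,1)[XOO/.OX/.X.]+1 (2,0)[XOO/..X/OX.]+1 (2,2)[XOO/..X/.XO]-1
p4 X@[XOO/O.X/.X.] terminal -1; root [.O./..X/.X.] d6

O winning at [.O./..X/.X.]: True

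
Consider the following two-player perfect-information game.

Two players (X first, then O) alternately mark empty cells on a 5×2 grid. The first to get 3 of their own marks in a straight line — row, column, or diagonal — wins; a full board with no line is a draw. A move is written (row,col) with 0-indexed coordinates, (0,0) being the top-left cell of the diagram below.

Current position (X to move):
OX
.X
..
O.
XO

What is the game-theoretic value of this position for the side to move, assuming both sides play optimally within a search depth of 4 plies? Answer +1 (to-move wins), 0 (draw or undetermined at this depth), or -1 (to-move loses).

value(OX/.X/../O./XO, X) = +1

ply 1, X at OX/.X/../O./XO | (1,0)=+0→OX/XX/../O./XO; (2,0)=+0→OX/.X/X./O./XO; (2,1)=+1→OX/.X/.X/O./XO*; (3,1)=+0→OX/.X/../OX/XO
ply 2: OX/.X/.X/O./XO is terminal -1 (O); from OX/.X/../O./XO depth 4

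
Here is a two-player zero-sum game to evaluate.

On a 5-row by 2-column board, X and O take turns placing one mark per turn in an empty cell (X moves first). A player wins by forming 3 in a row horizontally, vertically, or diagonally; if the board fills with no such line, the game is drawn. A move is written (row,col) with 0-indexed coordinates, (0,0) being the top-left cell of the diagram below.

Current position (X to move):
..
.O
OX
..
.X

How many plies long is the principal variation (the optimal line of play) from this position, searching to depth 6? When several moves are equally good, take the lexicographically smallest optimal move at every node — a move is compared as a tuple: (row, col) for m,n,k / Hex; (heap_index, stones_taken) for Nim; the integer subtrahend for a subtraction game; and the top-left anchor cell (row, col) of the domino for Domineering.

p1 X@[../.O/OX/../.X]: (0,0)[X./.O/OX/../.X]+0 (0,1)[.X/.O/OX/../.X]+0 (1,0)[../XO/OX/../.X]+0 (3,0)[../.O/OX/X./.X]+0 (3,1)[../.O/OX/.X/.X]+1* (4,0)[../.O/OX/../XX]+0
p2 O@[../.O/OX/.X/.X] terminal -1; root [../.O/OX/../.X] d6

PV length from [../.O/OX/../.X]: 1 ply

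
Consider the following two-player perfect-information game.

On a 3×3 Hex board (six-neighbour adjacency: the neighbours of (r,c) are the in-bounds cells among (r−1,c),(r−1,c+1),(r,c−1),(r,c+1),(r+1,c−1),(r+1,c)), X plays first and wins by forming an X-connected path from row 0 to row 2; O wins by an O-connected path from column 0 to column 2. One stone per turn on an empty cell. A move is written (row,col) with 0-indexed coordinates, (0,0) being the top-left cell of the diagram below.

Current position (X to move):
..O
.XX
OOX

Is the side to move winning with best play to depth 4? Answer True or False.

X winning at [..O/.XX/OOX]: True

ply 1, X at ..O/.XX/OOX | (0,0)=+1→X.O/.XX/OOX*; (0,1)=+1→.XO/.XX/OOX; (1,0)=+1→..O/XXX/OOX
ply 2, O at X.O/.XX/OOX | (0,1)=-1→XOO/.XX/OOX*; (1,0)=-1→X.O/OXX/OOX
ply 3, X at XOO/.XX/OOX | (1,0)=+1→XOO/XXX/OOX*
ply 4: XOO/XXX/OOX is terminal -1 (O); from ..O/.XX/OOX depth 4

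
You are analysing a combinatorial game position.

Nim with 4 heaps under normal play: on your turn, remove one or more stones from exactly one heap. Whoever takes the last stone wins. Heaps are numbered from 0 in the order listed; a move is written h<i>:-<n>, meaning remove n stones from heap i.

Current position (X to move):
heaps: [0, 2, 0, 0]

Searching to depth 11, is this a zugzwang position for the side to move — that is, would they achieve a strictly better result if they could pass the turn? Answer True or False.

ply 1, X at (0,2,0,0) | h1:-1=-1→(0,1,0,0); h1:-2=+1→(0,0,0,0)*
ply 2: (0,0,0,0) is terminal -1 (O); from (0,2,0,0) depth 11
suppose X passes — search the same position with O to move:
pass> ply 1, O at (0,2,0,0) | h1:-1=-1→(0,1,0,0); h1:-2=+1→(0,0,0,0)*
pass> ply 2: (0,0,0,0) is terminal -1 (X); from (0,2,0,0) depth 11
for X: play +1, pass -1

zugzwang((0,2,0,0), X) = False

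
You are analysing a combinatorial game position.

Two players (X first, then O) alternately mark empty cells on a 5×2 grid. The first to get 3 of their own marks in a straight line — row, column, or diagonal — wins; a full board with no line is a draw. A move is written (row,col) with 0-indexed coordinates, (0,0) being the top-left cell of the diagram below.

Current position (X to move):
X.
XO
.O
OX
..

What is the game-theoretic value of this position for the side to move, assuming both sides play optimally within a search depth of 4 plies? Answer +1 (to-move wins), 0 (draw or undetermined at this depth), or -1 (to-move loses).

[X./XO/.O/OX/..] X move#1: (0,1):+0/XX/XO/.O/OX/.., (2,0):+1/X./XO/XO/OX/..*, (4,0):-1/X./XO/.O/OX/X., (4,1):-1/X./XO/.O/OX/.X
[X./XO/XO/OX/..] end (terminal -1, O#2); searched X./XO/.O/OX/.. to 4

value(X./XO/.O/OX/.., X) = +1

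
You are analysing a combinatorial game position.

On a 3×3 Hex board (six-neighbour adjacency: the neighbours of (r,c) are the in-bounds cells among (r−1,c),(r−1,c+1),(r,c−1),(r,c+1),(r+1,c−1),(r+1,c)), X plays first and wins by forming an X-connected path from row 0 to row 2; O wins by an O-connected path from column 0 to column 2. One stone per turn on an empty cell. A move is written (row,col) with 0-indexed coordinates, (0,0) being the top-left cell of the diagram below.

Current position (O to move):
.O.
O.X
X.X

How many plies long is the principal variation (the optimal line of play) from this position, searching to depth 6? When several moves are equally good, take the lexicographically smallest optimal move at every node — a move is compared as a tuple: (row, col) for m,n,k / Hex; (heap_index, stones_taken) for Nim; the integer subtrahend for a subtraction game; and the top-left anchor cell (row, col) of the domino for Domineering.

PV length from [.O./O.X/X.X]: 1 ply

p1 O@[.O./O.X/X.X]: (0,0)[OO./O.X/X.X]-1 (0,2)[.OO/O.X/X.X]+1* (1,1)[.O./OOX/X.X]-1 (2,1)[.O./O.X/XOX]-1
p2 X@[.OO/O.X/X.X] terminal -1; root [.O./O.X/X.X] d6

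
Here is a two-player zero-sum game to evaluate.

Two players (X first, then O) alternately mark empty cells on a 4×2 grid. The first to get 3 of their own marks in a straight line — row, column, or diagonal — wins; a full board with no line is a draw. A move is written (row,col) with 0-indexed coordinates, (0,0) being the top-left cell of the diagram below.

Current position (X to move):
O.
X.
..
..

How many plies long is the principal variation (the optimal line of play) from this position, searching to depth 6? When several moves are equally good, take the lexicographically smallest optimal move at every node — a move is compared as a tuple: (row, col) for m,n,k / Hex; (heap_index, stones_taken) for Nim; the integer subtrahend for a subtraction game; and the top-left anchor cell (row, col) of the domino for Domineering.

ply 1, X at O./X./../.. | (0,1)=+0→OX/X./../..*; (1,1)=+0→O./XX/../..; (2,0)=+0→O./X./X./..; (2,1)=+0→O./X./.X/..; (3,0)=+0→O./X./../X.; (3,1)=+0→O./X./../.X
ply 2, O at OX/X./../.. | (1,1)=+0→OX/XO/../..*; (2,0)=+0→OX/X./O./..; (2,1)=+0→OX/X./.O/..; (3,0)=+0→OX/X./../O.; (3,1)=+0→OX/X./../.O
ply 3, X at OX/XO/../.. | (2,0)=+0→OX/XO/X./..*; (2,1)=+0→OX/XO/.X/..; (3,0)=+0→OX/XO/../X.; (3,1)=+0→OX/XO/../.X
ply 4, O at OX/XO/X./.. | (2,1)=-1→OX/XO/XO/..; (3,0)=+0→OX/XO/X./O.*; (3,1)=-1→OX/XO/X./.O
ply 5, X at OX/XO/X./O. | (2,1)=+0→OX/XO/XX/O.*; (3,1)=+0→OX/XO/X./OX
ply 6, O at OX/XO/XX/O. | (3,1)=+0→OX/XO/XX/OO*
ply 7: OX/XO/XX/OO is terminal +0 (X); from O./X./../.. depth 6

PV length from [O./X./../..]: 6 plies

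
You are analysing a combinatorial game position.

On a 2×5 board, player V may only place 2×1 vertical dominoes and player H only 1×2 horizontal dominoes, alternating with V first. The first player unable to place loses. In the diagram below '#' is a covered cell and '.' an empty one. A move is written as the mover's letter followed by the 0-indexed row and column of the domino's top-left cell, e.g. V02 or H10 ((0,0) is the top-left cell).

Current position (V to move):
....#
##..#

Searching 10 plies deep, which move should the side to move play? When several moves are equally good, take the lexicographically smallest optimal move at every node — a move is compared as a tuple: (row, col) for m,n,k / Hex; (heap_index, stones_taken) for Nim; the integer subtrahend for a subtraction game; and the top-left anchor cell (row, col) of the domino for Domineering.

V's best at [....#/##..#]: V02

p1 V@[....#/##..#]: V02[..#.#/###.#]+1* V03[...##/##.##]-1
p2 H@[..#.#/###.#]: H00[###.#/###.#]-1*
p3 V@[###.#/###.#]: V03[#####/#####]+1*
p4 H@[#####/#####] terminal -1; root [....#/##..#] d10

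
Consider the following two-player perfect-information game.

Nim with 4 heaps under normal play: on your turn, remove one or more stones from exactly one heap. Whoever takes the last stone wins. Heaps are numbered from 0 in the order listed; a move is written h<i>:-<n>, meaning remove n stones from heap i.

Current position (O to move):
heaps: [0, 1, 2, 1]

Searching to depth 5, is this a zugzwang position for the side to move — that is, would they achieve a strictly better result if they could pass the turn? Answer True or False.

zugzwang((0,1,2,1), O) = False

ply 1, O at (0,1,2,1) | h1:-1=-1→(0,0,2,1); h2:-1=-1→(0,1,1,1); h2:-2=+1→(0,1,0,1)*; h3:-1=-1→(0,1,2,0)
ply 2, X at (0,1,0,1) | h1:-1=-1→(0,0,0,1)*; h3:-1=-1→(0,1,0,0)
ply 3, O at (0,0,0,1) | h3:-1=+1→(0,0,0,0)*
ply 4: (0,0,0,0) is terminal -1 (X); from (0,1,2,1) depth 5
if O skipped the turn, X would face:
~ ply 1, X at (0,1,2,1) | h1:-1=-1→(0,0,2,1); h2:-1=-1→(0,1,1,1); h2:-2=+1→(0,1,0,1)*; h3:-1=-1→(0,1,2,0)
~ ply 2, O at (0,1,0,1) | h1:-1=-1→(0,0,0,1)*; h3:-1=-1→(0,1,0,0)
~ ply 3, X at (0,0,0,1) | h3:-1=+1→(0,0,0,0)*
~ ply 4: (0,0,0,0) is terminal -1 (O); from (0,1,2,1) depth 5
compare (O): move=+1 vs pass=-1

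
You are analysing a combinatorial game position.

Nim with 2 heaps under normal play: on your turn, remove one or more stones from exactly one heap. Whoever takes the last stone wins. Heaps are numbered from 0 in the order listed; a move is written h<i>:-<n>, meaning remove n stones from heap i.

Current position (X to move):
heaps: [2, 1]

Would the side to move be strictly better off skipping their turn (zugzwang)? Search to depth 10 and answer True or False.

zugzwang((2,1), X) = False

[(2,1)] X move#1: h0:-1:+1/(1,1)*, h0:-2:-1/(0,1), h1:-1:-1/(2,0)
[(1,1)] O move#2: h0:-1:-1/(0,1)*, h1:-1:-1/(1,0)
[(0,1)] X move#3: h1:-1:+1/(0,0)*
[(0,0)] end (terminal -1, O#4); searched (2,1) to 10
pass branch (O moves first from the same position):
  | [(2,1)] O move#1: h0:-1:+1/(1,1)*, h0:-2:-1/(0,1), h1:-1:-1/(2,0)
  | [(1,1)] X move#2: h0:-1:-1/(0,1)*, h1:-1:-1/(1,0)
  | [(0,1)] O move#3: h1:-1:+1/(0,0)*
  | [(0,0)] end (terminal -1, X#4); searched (2,1) to 10
X moving scores +1; X passing scores -1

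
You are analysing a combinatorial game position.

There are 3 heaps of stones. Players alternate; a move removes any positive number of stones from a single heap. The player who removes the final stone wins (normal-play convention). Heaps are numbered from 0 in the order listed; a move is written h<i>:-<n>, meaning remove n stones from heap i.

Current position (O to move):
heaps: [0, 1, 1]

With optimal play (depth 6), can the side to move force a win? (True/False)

O winning at [(0,1,1)]: False

p1 O@[(0,1,1)]: h1:-1[(0,0,1)]-1* h2:-1[(0,1,0)]-1
p2 X@[(0,0,1)]: h2:-1[(0,0,0)]+1*
p3 O@[(0,0,0)] terminal -1; root [(0,1,1)] d6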